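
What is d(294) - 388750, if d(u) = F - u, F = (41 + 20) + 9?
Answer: -388974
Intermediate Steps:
F = 70 (F = 61 + 9 = 70)
d(u) = 70 - u
d(294) - 388750 = (70 - 1*294) - 388750 = (70 - 294) - 388750 = -224 - 388750 = -388974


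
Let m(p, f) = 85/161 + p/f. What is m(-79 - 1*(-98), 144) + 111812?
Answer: 2592264707/23184 ≈ 1.1181e+5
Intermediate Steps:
m(p, f) = 85/161 + p/f (m(p, f) = 85*(1/161) + p/f = 85/161 + p/f)
m(-79 - 1*(-98), 144) + 111812 = (85/161 + (-79 - 1*(-98))/144) + 111812 = (85/161 + (-79 + 98)*(1/144)) + 111812 = (85/161 + 19*(1/144)) + 111812 = (85/161 + 19/144) + 111812 = 15299/23184 + 111812 = 2592264707/23184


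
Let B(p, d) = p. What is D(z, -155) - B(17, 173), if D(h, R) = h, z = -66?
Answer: -83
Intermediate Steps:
D(z, -155) - B(17, 173) = -66 - 1*17 = -66 - 17 = -83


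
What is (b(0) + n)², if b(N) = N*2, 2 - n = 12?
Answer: 100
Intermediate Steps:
n = -10 (n = 2 - 1*12 = 2 - 12 = -10)
b(N) = 2*N
(b(0) + n)² = (2*0 - 10)² = (0 - 10)² = (-10)² = 100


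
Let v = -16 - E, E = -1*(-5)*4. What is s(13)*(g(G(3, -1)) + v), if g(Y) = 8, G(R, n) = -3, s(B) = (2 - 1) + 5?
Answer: -168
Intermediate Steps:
E = 20 (E = 5*4 = 20)
s(B) = 6 (s(B) = 1 + 5 = 6)
v = -36 (v = -16 - 1*20 = -16 - 20 = -36)
s(13)*(g(G(3, -1)) + v) = 6*(8 - 36) = 6*(-28) = -168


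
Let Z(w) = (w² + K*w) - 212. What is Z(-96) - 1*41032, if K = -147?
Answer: -17916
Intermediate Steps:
Z(w) = -212 + w² - 147*w (Z(w) = (w² - 147*w) - 212 = -212 + w² - 147*w)
Z(-96) - 1*41032 = (-212 + (-96)² - 147*(-96)) - 1*41032 = (-212 + 9216 + 14112) - 41032 = 23116 - 41032 = -17916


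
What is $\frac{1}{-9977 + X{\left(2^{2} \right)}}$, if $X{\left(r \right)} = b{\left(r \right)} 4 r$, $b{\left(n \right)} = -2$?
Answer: $- \frac{1}{10009} \approx -9.991 \cdot 10^{-5}$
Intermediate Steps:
$X{\left(r \right)} = - 8 r$ ($X{\left(r \right)} = - 2 \cdot 4 r = - 8 r$)
$\frac{1}{-9977 + X{\left(2^{2} \right)}} = \frac{1}{-9977 - 8 \cdot 2^{2}} = \frac{1}{-9977 - 32} = \frac{1}{-10009} = - \frac{1}{10009}$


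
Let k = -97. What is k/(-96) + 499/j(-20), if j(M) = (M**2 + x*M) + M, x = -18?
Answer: 29921/17760 ≈ 1.6847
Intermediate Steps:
j(M) = M**2 - 17*M (j(M) = (M**2 - 18*M) + M = M**2 - 17*M)
k/(-96) + 499/j(-20) = -97/(-96) + 499/((-20*(-17 - 20))) = -97*(-1/96) + 499/((-20*(-37))) = 97/96 + 499/740 = 29921/17760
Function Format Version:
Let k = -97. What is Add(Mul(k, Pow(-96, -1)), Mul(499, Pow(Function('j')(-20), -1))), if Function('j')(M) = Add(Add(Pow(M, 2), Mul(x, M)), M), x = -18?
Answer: Rational(29921, 17760) ≈ 1.6847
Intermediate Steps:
Function('j')(M) = Add(Pow(M, 2), Mul(-17, M)) (Function('j')(M) = Add(Add(Pow(M, 2), Mul(-18, M)), M) = Add(Pow(M, 2), Mul(-17, M)))
Add(Mul(k, Pow(-96, -1)), Mul(499, Pow(Function('j')(-20), -1))) = Add(Mul(-97, Pow(-96, -1)), Mul(499, Pow(Mul(-20, Add(-17, -20)), -1))) = Add(Mul(-97, Rational(-1, 96)), Mul(499, Pow(Mul(-20, -37), -1))) = Add(Rational(97, 96), Mul(499, Pow(740, -1))) = Add(Rational(97, 96), Mul(499, Rational(1, 740))) = Add(Rational(97, 96), Rational(499, 740)) = Rational(29921, 17760)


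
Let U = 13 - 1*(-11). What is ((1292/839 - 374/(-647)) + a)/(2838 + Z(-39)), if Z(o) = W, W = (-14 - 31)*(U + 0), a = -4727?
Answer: -854940627/318100138 ≈ -2.6876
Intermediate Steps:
U = 24 (U = 13 + 11 = 24)
W = -1080 (W = (-14 - 31)*(24 + 0) = -45*24 = -1080)
Z(o) = -1080
((1292/839 - 374/(-647)) + a)/(2838 + Z(-39)) = ((1292/839 - 374/(-647)) - 4727)/(2838 - 1080) = ((1292*(1/839) - 374*(-1/647)) - 4727)/1758 = ((1292/839 + 374/647) - 4727)*(1/1758) = (1149710/542833 - 4727)*(1/1758) = -2564821881/542833*1/1758 = -854940627/318100138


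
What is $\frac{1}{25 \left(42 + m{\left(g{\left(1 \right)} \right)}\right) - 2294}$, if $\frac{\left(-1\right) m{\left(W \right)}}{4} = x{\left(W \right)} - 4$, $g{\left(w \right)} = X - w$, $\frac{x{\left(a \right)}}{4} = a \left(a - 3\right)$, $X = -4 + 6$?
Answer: $- \frac{1}{44} \approx -0.022727$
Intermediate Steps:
$X = 2$
$x{\left(a \right)} = 4 a \left(-3 + a\right)$ ($x{\left(a \right)} = 4 a \left(a - 3\right) = 4 a \left(-3 + a\right)$)
$g{\left(w \right)} = 2 - w$
$m{\left(W \right)} = 16 - 16 W \left(-3 + W\right)$ ($m{\left(W \right)} = - 4 \left(4 W \left(-3 + W\right) - 4\right) = - 4 \left(-4 + 4 W \left(-3 + W\right)\right) = 16 - 16 W \left(-3 + W\right)$)
$\frac{1}{25 \left(42 + m{\left(g{\left(1 \right)} \right)}\right) - 2294} = \frac{1}{25 \left(42 - \left(-16 + 16 \left(2 - 1\right) \left(-3 + \left(2 - 1\right)\right)\right)\right) - 2294} = \frac{1}{25 \left(42 - \left(-16 + 16 \left(-3 + 1\right)\right)\right) - 2294} = \frac{1}{25 \left(42 - \left(-16 + 16 \left(-2\right)\right)\right) - 2294} = \frac{1}{25 \left(42 + \left(16 + 32\right)\right) - 2294} = \frac{1}{25 \left(42 + 48\right) - 2294} = \frac{1}{25 \cdot 90 - 2294} = \frac{1}{2250 - 2294} = \frac{1}{-44} = - \frac{1}{44}$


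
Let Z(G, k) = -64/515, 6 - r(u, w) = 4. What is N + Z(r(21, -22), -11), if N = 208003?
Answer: 107121481/515 ≈ 2.0800e+5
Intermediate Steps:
r(u, w) = 2 (r(u, w) = 6 - 1*4 = 6 - 4 = 2)
Z(G, k) = -64/515 (Z(G, k) = -64*1/515 = -64/515)
N + Z(r(21, -22), -11) = 208003 - 64/515 = 107121481/515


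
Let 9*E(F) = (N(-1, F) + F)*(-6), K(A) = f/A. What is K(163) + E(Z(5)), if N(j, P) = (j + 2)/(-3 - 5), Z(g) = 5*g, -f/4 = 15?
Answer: -33157/1956 ≈ -16.951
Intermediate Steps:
f = -60 (f = -4*15 = -60)
N(j, P) = -1/4 - j/8 (N(j, P) = (2 + j)/(-8) = (2 + j)*(-1/8) = -1/4 - j/8)
K(A) = -60/A
E(F) = 1/12 - 2*F/3 (E(F) = (((-1/4 - 1/8*(-1)) + F)*(-6))/9 = (((-1/4 + 1/8) + F)*(-6))/9 = ((-1/8 + F)*(-6))/9 = (3/4 - 6*F)/9 = 1/12 - 2*F/3)
K(163) + E(Z(5)) = -60/163 + (1/12 - 10*5/3) = -60*1/163 + (1/12 - 2/3*25) = -60/163 + (1/12 - 50/3) = -60/163 - 199/12 = -33157/1956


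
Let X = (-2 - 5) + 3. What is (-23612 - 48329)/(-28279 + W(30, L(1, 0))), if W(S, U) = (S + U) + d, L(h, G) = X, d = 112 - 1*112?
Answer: 71941/28253 ≈ 2.5463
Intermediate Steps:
d = 0 (d = 112 - 112 = 0)
X = -4 (X = -7 + 3 = -4)
L(h, G) = -4
W(S, U) = S + U (W(S, U) = (S + U) + 0 = S + U)
(-23612 - 48329)/(-28279 + W(30, L(1, 0))) = (-23612 - 48329)/(-28279 + (30 - 4)) = -71941/(-28279 + 26) = -71941/(-28253) = -71941*(-1/28253) = 71941/28253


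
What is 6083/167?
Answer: 6083/167 ≈ 36.425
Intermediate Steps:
6083/167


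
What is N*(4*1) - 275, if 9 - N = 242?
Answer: -1207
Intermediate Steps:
N = -233 (N = 9 - 1*242 = 9 - 242 = -233)
N*(4*1) - 275 = -932 - 275 = -1207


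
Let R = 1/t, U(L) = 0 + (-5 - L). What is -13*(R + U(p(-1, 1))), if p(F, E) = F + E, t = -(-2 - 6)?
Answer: 507/8 ≈ 63.375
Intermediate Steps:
t = 8 (t = -1*(-8) = 8)
p(F, E) = E + F
U(L) = -5 - L
R = ⅛ (R = 1/8 = ⅛ ≈ 0.12500)
-13*(R + U(p(-1, 1))) = -13*(⅛ + (-5 - (1 - 1))) = -13*(⅛ + (-5 - 1*0)) = -13*(⅛ + (-5 + 0)) = -13*(⅛ - 5) = -13*(-39/8) = 507/8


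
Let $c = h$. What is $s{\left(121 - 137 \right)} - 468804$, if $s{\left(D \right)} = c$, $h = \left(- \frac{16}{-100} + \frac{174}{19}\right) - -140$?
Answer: $- \frac{222610974}{475} \approx -4.6865 \cdot 10^{5}$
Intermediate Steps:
$h = \frac{70926}{475}$ ($h = \left(\left(-16\right) \left(- \frac{1}{100}\right) + 174 \cdot \frac{1}{19}\right) + 140 = \left(\frac{4}{25} + \frac{174}{19}\right) + 140 = \frac{4426}{475} + 140 = \frac{70926}{475} \approx 149.32$)
$c = \frac{70926}{475} \approx 149.32$
$s{\left(D \right)} = \frac{70926}{475}$
$s{\left(121 - 137 \right)} - 468804 = \frac{70926}{475} - 468804 = - \frac{222610974}{475}$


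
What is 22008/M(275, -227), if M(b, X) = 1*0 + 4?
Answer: 5502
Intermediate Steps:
M(b, X) = 4 (M(b, X) = 0 + 4 = 4)
22008/M(275, -227) = 22008/4 = 22008*(1/4) = 5502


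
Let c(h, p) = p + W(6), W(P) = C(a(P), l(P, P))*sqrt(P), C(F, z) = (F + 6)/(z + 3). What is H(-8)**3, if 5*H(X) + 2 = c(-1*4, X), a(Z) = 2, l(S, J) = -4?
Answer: -2504/25 - 5472*sqrt(6)/125 ≈ -207.39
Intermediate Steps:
C(F, z) = (6 + F)/(3 + z)
W(P) = -8*sqrt(P) (W(P) = ((6 + 2)/(3 - 4))*sqrt(P) = (8/(-1))*sqrt(P) = (-1*8)*sqrt(P) = -8*sqrt(P))
c(h, p) = p - 8*sqrt(6)
H(X) = -2/5 - 8*sqrt(6)/5 + X/5 (H(X) = -2/5 + (X - 8*sqrt(6))/5 = -2/5 + (-8*sqrt(6)/5 + X/5) = -2/5 - 8*sqrt(6)/5 + X/5)
H(-8)**3 = (-2/5 - 8*sqrt(6)/5 + (1/5)*(-8))**3 = (-2/5 - 8*sqrt(6)/5 - 8/5)**3 = (-2 - 8*sqrt(6)/5)**3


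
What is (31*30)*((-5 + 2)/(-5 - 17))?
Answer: 1395/11 ≈ 126.82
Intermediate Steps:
(31*30)*((-5 + 2)/(-5 - 17)) = 930*(-3/(-22)) = 930*(-3*(-1/22)) = 930*(3/22) = 1395/11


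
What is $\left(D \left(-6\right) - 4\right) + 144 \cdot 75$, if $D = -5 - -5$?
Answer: $10796$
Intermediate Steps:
$D = 0$ ($D = -5 + 5 = 0$)
$\left(D \left(-6\right) - 4\right) + 144 \cdot 75 = \left(0 \left(-6\right) - 4\right) + 144 \cdot 75 = \left(0 - 4\right) + 10800 = -4 + 10800 = 10796$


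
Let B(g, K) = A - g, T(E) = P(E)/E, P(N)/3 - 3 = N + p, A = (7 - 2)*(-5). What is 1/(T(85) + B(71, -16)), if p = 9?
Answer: -85/7869 ≈ -0.010802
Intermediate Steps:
A = -25 (A = 5*(-5) = -25)
P(N) = 36 + 3*N (P(N) = 9 + 3*(N + 9) = 9 + 3*(9 + N) = 9 + (27 + 3*N) = 36 + 3*N)
T(E) = (36 + 3*E)/E
B(g, K) = -25 - g
1/(T(85) + B(71, -16)) = 1/((3 + 36/85) + (-25 - 1*71)) = 1/((3 + 36*(1/85)) + (-25 - 71)) = 1/((3 + 36/85) - 96) = 1/(291/85 - 96) = 1/(-7869/85) = -85/7869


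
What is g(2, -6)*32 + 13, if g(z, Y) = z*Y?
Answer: -371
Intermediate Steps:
g(z, Y) = Y*z
g(2, -6)*32 + 13 = -6*2*32 + 13 = -12*32 + 13 = -384 + 13 = -371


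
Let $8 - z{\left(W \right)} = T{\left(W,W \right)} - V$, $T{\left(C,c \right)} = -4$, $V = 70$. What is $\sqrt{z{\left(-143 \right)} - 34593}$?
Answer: $i \sqrt{34511} \approx 185.77 i$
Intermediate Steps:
$z{\left(W \right)} = 82$ ($z{\left(W \right)} = 8 - \left(-4 - 70\right) = 8 - -74 = 8 + 74 = 82$)
$\sqrt{z{\left(-143 \right)} - 34593} = \sqrt{82 - 34593} = \sqrt{-34511} = i \sqrt{34511}$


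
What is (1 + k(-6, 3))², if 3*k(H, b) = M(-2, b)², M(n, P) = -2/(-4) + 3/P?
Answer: 49/16 ≈ 3.0625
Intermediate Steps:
M(n, P) = ½ + 3/P (M(n, P) = -2*(-¼) + 3/P = ½ + 3/P)
k(H, b) = (6 + b)²/(12*b²) (k(H, b) = ((6 + b)/(2*b))²/3 = ((6 + b)²/(4*b²))/3 = (6 + b)²/(12*b²))
(1 + k(-6, 3))² = (1 + (1/12)*(6 + 3)²/3²)² = (1 + (1/12)*(⅑)*9²)² = (1 + (1/12)*(⅑)*81)² = (1 + ¾)² = (7/4)² = 49/16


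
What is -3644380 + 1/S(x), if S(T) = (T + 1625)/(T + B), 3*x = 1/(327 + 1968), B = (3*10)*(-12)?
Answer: -40773785110479/11188126 ≈ -3.6444e+6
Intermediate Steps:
B = -360 (B = 30*(-12) = -360)
x = 1/6885 (x = 1/(3*(327 + 1968)) = (⅓)/2295 = (⅓)*(1/2295) = 1/6885 ≈ 0.00014524)
S(T) = (1625 + T)/(-360 + T) (S(T) = (T + 1625)/(T - 360) = (1625 + T)/(-360 + T))
-3644380 + 1/S(x) = -3644380 + 1/((1625 + 1/6885)/(-360 + 1/6885)) = -3644380 + 1/((11188126/6885)/(-2478599/6885)) = -3644380 + 1/(-6885/2478599*11188126/6885) = -3644380 + 1/(-11188126/2478599) = -3644380 - 2478599/11188126 = -40773785110479/11188126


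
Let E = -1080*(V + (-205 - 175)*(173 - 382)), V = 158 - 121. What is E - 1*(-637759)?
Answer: -85175801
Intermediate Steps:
V = 37
E = -85813560 (E = -1080*(37 + (-205 - 175)*(173 - 382)) = -1080*(37 - 380*(-209)) = -1080*(37 + 79420) = -1080*79457 = -85813560)
E - 1*(-637759) = -85813560 - 1*(-637759) = -85813560 + 637759 = -85175801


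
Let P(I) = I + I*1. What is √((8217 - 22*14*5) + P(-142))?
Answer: √6393 ≈ 79.956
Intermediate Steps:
P(I) = 2*I (P(I) = I + I = 2*I)
√((8217 - 22*14*5) + P(-142)) = √((8217 - 22*14*5) + 2*(-142)) = √((8217 - 308*5) - 284) = √((8217 - 1540) - 284) = √(6677 - 284) = √6393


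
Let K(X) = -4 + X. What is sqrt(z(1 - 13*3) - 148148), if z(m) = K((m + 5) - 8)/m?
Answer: I*sqrt(213924002)/38 ≈ 384.9*I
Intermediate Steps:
z(m) = (-7 + m)/m (z(m) = (-4 + ((m + 5) - 8))/m = (-4 + ((5 + m) - 8))/m = (-4 + (-3 + m))/m = (-7 + m)/m)
sqrt(z(1 - 13*3) - 148148) = sqrt((-7 + (1 - 13*3))/(1 - 13*3) - 148148) = sqrt((-7 + (1 - 39))/(1 - 39) - 148148) = sqrt((-7 - 38)/(-38) - 148148) = sqrt(-1/38*(-45) - 148148) = sqrt(45/38 - 148148) = sqrt(-5629579/38) = I*sqrt(213924002)/38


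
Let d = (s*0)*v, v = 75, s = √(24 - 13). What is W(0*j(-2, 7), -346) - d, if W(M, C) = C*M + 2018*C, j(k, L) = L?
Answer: -698228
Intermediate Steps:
s = √11 ≈ 3.3166
W(M, C) = 2018*C + C*M
d = 0 (d = (√11*0)*75 = 0*75 = 0)
W(0*j(-2, 7), -346) - d = -346*(2018 + 0*7) - 1*0 = -346*(2018 + 0) + 0 = -346*2018 + 0 = -698228 + 0 = -698228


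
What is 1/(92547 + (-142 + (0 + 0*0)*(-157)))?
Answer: 1/92405 ≈ 1.0822e-5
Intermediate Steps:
1/(92547 + (-142 + (0 + 0*0)*(-157))) = 1/(92547 + (-142 + (0 + 0)*(-157))) = 1/(92547 + (-142 + 0*(-157))) = 1/(92547 + (-142 + 0)) = 1/(92547 - 142) = 1/92405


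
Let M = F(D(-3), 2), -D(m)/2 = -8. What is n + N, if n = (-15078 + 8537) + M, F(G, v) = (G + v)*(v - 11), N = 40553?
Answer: 33850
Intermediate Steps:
D(m) = 16 (D(m) = -2*(-8) = 16)
F(G, v) = (-11 + v)*(G + v) (F(G, v) = (G + v)*(-11 + v) = (-11 + v)*(G + v))
M = -162 (M = 2**2 - 11*16 - 11*2 + 16*2 = 4 - 176 - 22 + 32 = -162)
n = -6703 (n = (-15078 + 8537) - 162 = -6541 - 162 = -6703)
n + N = -6703 + 40553 = 33850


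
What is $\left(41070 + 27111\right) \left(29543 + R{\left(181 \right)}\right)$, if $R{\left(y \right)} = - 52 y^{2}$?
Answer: $-114136971249$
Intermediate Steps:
$\left(41070 + 27111\right) \left(29543 + R{\left(181 \right)}\right) = \left(41070 + 27111\right) \left(29543 - 52 \cdot 181^{2}\right) = 68181 \left(29543 - 1703572\right) = 68181 \left(-1674029\right) = -114136971249$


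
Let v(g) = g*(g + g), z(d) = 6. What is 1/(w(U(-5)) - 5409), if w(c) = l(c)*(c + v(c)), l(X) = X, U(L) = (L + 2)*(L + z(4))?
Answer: -1/5454 ≈ -0.00018335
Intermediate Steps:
v(g) = 2*g² (v(g) = g*(2*g) = 2*g²)
U(L) = (2 + L)*(6 + L) (U(L) = (L + 2)*(L + 6) = (2 + L)*(6 + L))
w(c) = c*(c + 2*c²)
1/(w(U(-5)) - 5409) = 1/((12 + (-5)² + 8*(-5))²*(1 + 2*(12 + (-5)² + 8*(-5))) - 5409) = 1/((12 + 25 - 40)²*(1 + 2*(12 + 25 - 40)) - 5409) = 1/((-3)²*(1 + 2*(-3)) - 5409) = 1/(9*(1 - 6) - 5409) = 1/(9*(-5) - 5409) = 1/(-45 - 5409) = 1/(-5454) = -1/5454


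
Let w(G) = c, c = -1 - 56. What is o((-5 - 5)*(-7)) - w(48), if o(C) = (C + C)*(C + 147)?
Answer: 30437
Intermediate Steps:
o(C) = 2*C*(147 + C) (o(C) = (2*C)*(147 + C) = 2*C*(147 + C))
c = -57
w(G) = -57
o((-5 - 5)*(-7)) - w(48) = 2*((-5 - 5)*(-7))*(147 + (-5 - 5)*(-7)) - 1*(-57) = 2*(-10*(-7))*(147 - 10*(-7)) + 57 = 2*70*(147 + 70) + 57 = 2*70*217 + 57 = 30380 + 57 = 30437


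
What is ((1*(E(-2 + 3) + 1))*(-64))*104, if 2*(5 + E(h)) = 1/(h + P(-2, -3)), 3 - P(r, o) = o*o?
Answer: 136448/5 ≈ 27290.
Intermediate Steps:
P(r, o) = 3 - o**2 (P(r, o) = 3 - o*o = 3 - o**2)
E(h) = -5 + 1/(2*(-6 + h)) (E(h) = -5 + 1/(2*(h + (3 - 1*(-3)**2))) = -5 + 1/(2*(h + (3 - 1*9))) = -5 + 1/(2*(h + (3 - 9))) = -5 + 1/(2*(h - 6)) = -5 + 1/(2*(-6 + h)))
((1*(E(-2 + 3) + 1))*(-64))*104 = ((1*((61 - 10*(-2 + 3))/(2*(-6 + (-2 + 3))) + 1))*(-64))*104 = ((1*((61 - 10*1)/(2*(-6 + 1)) + 1))*(-64))*104 = ((1*((1/2)*(61 - 10)/(-5) + 1))*(-64))*104 = ((1*((1/2)*(-1/5)*51 + 1))*(-64))*104 = ((1*(-51/10 + 1))*(-64))*104 = ((1*(-41/10))*(-64))*104 = -41/10*(-64)*104 = (1312/5)*104 = 136448/5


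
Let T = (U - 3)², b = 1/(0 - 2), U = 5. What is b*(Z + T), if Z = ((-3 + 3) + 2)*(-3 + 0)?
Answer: 1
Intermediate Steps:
b = -½ (b = 1/(-2) = -½ ≈ -0.50000)
T = 4 (T = (5 - 3)² = 2² = 4)
Z = -6 (Z = (0 + 2)*(-3) = 2*(-3) = -6)
b*(Z + T) = -(-6 + 4)/2 = -½*(-2) = 1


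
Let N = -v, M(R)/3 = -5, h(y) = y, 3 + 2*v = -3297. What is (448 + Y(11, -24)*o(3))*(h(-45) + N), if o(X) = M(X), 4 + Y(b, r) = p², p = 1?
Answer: 791265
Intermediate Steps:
v = -1650 (v = -3/2 + (½)*(-3297) = -3/2 - 3297/2 = -1650)
Y(b, r) = -3 (Y(b, r) = -4 + 1² = -4 + 1 = -3)
M(R) = -15 (M(R) = 3*(-5) = -15)
o(X) = -15
N = 1650 (N = -1*(-1650) = 1650)
(448 + Y(11, -24)*o(3))*(h(-45) + N) = (448 - 3*(-15))*(-45 + 1650) = (448 + 45)*1605 = 493*1605 = 791265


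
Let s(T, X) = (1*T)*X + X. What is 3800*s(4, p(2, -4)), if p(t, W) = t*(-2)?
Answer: -76000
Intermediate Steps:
p(t, W) = -2*t
s(T, X) = X + T*X (s(T, X) = T*X + X = X + T*X)
3800*s(4, p(2, -4)) = 3800*((-2*2)*(1 + 4)) = 3800*(-4*5) = 3800*(-20) = -76000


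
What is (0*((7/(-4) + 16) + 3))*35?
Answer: 0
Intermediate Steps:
(0*((7/(-4) + 16) + 3))*35 = (0*((7*(-1/4) + 16) + 3))*35 = (0*((-7/4 + 16) + 3))*35 = (0*(57/4 + 3))*35 = (0*(69/4))*35 = 0*35 = 0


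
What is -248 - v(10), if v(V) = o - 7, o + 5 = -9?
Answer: -227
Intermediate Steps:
o = -14 (o = -5 - 9 = -14)
v(V) = -21 (v(V) = -14 - 7 = -21)
-248 - v(10) = -248 - 1*(-21) = -248 + 21 = -227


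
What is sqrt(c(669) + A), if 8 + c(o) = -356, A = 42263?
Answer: sqrt(41899) ≈ 204.69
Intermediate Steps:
c(o) = -364 (c(o) = -8 - 356 = -364)
sqrt(c(669) + A) = sqrt(-364 + 42263) = sqrt(41899)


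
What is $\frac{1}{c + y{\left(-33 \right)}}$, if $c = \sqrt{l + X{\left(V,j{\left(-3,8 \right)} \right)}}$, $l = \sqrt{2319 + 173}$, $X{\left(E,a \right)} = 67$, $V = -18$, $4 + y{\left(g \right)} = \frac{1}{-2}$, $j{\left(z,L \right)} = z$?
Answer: $- \frac{1}{\frac{9}{2} - \sqrt{67 + 2 \sqrt{623}}} \approx 0.1584$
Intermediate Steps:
$y{\left(g \right)} = - \frac{9}{2}$ ($y{\left(g \right)} = -4 + \frac{1}{-2} = -4 - \frac{1}{2} = - \frac{9}{2}$)
$l = 2 \sqrt{623}$ ($l = \sqrt{2492} = 2 \sqrt{623} \approx 49.92$)
$c = \sqrt{67 + 2 \sqrt{623}}$ ($c = \sqrt{2 \sqrt{623} + 67} = \sqrt{67 + 2 \sqrt{623}} \approx 10.813$)
$\frac{1}{c + y{\left(-33 \right)}} = \frac{1}{\sqrt{67 + 2 \sqrt{623}} - \frac{9}{2}} = \frac{1}{- \frac{9}{2} + \sqrt{67 + 2 \sqrt{623}}}$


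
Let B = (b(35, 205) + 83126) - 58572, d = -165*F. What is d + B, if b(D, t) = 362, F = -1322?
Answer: 243046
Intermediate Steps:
d = 218130 (d = -165*(-1322) = 218130)
B = 24916 (B = (362 + 83126) - 58572 = 83488 - 58572 = 24916)
d + B = 218130 + 24916 = 243046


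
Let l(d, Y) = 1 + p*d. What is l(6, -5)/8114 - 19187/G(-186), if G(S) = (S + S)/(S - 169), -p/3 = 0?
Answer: -27633788759/1509204 ≈ -18310.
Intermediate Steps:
p = 0 (p = -3*0 = 0)
l(d, Y) = 1 (l(d, Y) = 1 + 0*d = 1 + 0 = 1)
G(S) = 2*S/(-169 + S) (G(S) = (2*S)/(-169 + S) = 2*S/(-169 + S))
l(6, -5)/8114 - 19187/G(-186) = 1/8114 - 19187/(2*(-186)/(-169 - 186)) = 1*(1/8114) - 19187/(2*(-186)/(-355)) = 1/8114 - 19187/(2*(-186)*(-1/355)) = 1/8114 - 19187/372/355 = 1/8114 - 19187*355/372 = 1/8114 - 6811385/372 = -27633788759/1509204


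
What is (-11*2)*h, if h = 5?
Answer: -110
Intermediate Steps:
(-11*2)*h = -11*2*5 = -22*5 = -110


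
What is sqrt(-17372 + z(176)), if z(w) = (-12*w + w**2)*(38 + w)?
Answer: 2*sqrt(1539881) ≈ 2481.8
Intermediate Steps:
z(w) = (38 + w)*(w**2 - 12*w) (z(w) = (w**2 - 12*w)*(38 + w) = (38 + w)*(w**2 - 12*w))
sqrt(-17372 + z(176)) = sqrt(-17372 + 176*(-456 + 176**2 + 26*176)) = sqrt(-17372 + 176*(-456 + 30976 + 4576)) = sqrt(-17372 + 176*35096) = sqrt(-17372 + 6176896) = sqrt(6159524) = 2*sqrt(1539881)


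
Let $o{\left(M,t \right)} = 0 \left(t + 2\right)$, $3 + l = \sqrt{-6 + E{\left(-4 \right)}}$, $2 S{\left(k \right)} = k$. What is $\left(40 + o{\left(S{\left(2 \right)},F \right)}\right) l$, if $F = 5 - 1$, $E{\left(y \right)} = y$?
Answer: $-120 + 40 i \sqrt{10} \approx -120.0 + 126.49 i$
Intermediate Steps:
$F = 4$ ($F = 5 - 1 = 4$)
$S{\left(k \right)} = \frac{k}{2}$
$l = -3 + i \sqrt{10}$ ($l = -3 + \sqrt{-6 - 4} = -3 + \sqrt{-10} = -3 + i \sqrt{10} \approx -3.0 + 3.1623 i$)
$o{\left(M,t \right)} = 0$ ($o{\left(M,t \right)} = 0 \left(2 + t\right) = 0$)
$\left(40 + o{\left(S{\left(2 \right)},F \right)}\right) l = \left(40 + 0\right) \left(-3 + i \sqrt{10}\right) = 40 \left(-3 + i \sqrt{10}\right) = -120 + 40 i \sqrt{10}$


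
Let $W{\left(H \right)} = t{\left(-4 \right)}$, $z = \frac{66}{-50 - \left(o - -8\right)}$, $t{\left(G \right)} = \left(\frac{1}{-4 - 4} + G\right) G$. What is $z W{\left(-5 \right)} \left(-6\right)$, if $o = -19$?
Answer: $\frac{2178}{13} \approx 167.54$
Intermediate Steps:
$t{\left(G \right)} = G \left(- \frac{1}{8} + G\right)$ ($t{\left(G \right)} = \left(\frac{1}{-8} + G\right) G = \left(- \frac{1}{8} + G\right) G = G \left(- \frac{1}{8} + G\right)$)
$z = - \frac{22}{13}$ ($z = \frac{66}{-50 - \left(-19 - -8\right)} = \frac{66}{-50 - \left(-19 + 8\right)} = \frac{66}{-50 - -11} = \frac{66}{-50 + 11} = \frac{66}{-39} = 66 \left(- \frac{1}{39}\right) = - \frac{22}{13} \approx -1.6923$)
$W{\left(H \right)} = \frac{33}{2}$ ($W{\left(H \right)} = - 4 \left(- \frac{1}{8} - 4\right) = \left(-4\right) \left(- \frac{33}{8}\right) = \frac{33}{2}$)
$z W{\left(-5 \right)} \left(-6\right) = \left(- \frac{22}{13}\right) \frac{33}{2} \left(-6\right) = \left(- \frac{363}{13}\right) \left(-6\right) = \frac{2178}{13}$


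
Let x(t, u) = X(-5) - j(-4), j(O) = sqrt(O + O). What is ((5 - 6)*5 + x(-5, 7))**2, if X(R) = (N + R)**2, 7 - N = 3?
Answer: 8 + 16*I*sqrt(2) ≈ 8.0 + 22.627*I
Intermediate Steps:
N = 4 (N = 7 - 1*3 = 7 - 3 = 4)
j(O) = sqrt(2)*sqrt(O) (j(O) = sqrt(2*O) = sqrt(2)*sqrt(O))
X(R) = (4 + R)**2
x(t, u) = 1 - 2*I*sqrt(2) (x(t, u) = (4 - 5)**2 - sqrt(2)*sqrt(-4) = (-1)**2 - sqrt(2)*2*I = 1 - 2*I*sqrt(2))
((5 - 6)*5 + x(-5, 7))**2 = ((5 - 6)*5 + (1 - 2*I*sqrt(2)))**2 = (-1*5 + (1 - 2*I*sqrt(2)))**2 = (-5 + (1 - 2*I*sqrt(2)))**2 = (-4 - 2*I*sqrt(2))**2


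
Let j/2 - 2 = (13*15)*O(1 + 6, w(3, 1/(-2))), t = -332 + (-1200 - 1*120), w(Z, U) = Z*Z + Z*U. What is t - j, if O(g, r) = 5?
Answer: -3606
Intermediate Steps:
w(Z, U) = Z² + U*Z
t = -1652 (t = -332 + (-1200 - 120) = -332 - 1320 = -1652)
j = 1954 (j = 4 + 2*((13*15)*5) = 4 + 2*(195*5) = 4 + 2*975 = 4 + 1950 = 1954)
t - j = -1652 - 1*1954 = -1652 - 1954 = -3606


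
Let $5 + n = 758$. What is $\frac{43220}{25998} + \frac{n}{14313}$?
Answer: $\frac{106364059}{62018229} \approx 1.715$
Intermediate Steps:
$n = 753$ ($n = -5 + 758 = 753$)
$\frac{43220}{25998} + \frac{n}{14313} = \frac{43220}{25998} + \frac{753}{14313} = 43220 \cdot \frac{1}{25998} + 753 \cdot \frac{1}{14313} = \frac{21610}{12999} + \frac{251}{4771} = \frac{106364059}{62018229}$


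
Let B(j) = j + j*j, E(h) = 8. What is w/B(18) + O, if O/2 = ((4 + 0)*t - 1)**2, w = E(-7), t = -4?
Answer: 98842/171 ≈ 578.02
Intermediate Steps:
B(j) = j + j**2
w = 8
O = 578 (O = 2*((4 + 0)*(-4) - 1)**2 = 2*(4*(-4) - 1)**2 = 2*(-16 - 1)**2 = 2*(-17)**2 = 2*289 = 578)
w/B(18) + O = 8/(18*(1 + 18)) + 578 = 8/(18*19) + 578 = 8/342 + 578 = (1/342)*8 + 578 = 4/171 + 578 = 98842/171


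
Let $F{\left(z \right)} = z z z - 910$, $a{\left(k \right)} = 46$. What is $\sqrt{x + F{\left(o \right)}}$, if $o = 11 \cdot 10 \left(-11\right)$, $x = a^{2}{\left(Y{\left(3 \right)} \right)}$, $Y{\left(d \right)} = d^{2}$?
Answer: $i \sqrt{1771559794} \approx 42090.0 i$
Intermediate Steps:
$x = 2116$ ($x = 46^{2} = 2116$)
$o = -1210$ ($o = 110 \left(-11\right) = -1210$)
$F{\left(z \right)} = -910 + z^{3}$ ($F{\left(z \right)} = z^{2} z - 910 = z^{3} - 910 = -910 + z^{3}$)
$\sqrt{x + F{\left(o \right)}} = \sqrt{2116 + \left(-910 + \left(-1210\right)^{3}\right)} = \sqrt{2116 - 1771561910} = \sqrt{-1771559794} = i \sqrt{1771559794}$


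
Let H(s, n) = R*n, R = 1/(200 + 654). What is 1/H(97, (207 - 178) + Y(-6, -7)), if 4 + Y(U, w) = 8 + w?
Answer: 427/13 ≈ 32.846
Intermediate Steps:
Y(U, w) = 4 + w (Y(U, w) = -4 + (8 + w) = 4 + w)
R = 1/854 ≈ 0.0011710
H(s, n) = n/854
1/H(97, (207 - 178) + Y(-6, -7)) = 1/(((207 - 178) + (4 - 7))/854) = 1/((29 - 3)/854) = 1/((1/854)*26) = 1/(13/427) = 427/13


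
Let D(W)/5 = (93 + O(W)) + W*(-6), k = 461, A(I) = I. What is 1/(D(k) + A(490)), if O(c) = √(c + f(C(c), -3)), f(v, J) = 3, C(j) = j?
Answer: -515/6630161 - 4*√29/33150805 ≈ -7.8325e-5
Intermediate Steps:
O(c) = √(3 + c) (O(c) = √(c + 3) = √(3 + c))
D(W) = 465 - 30*W + 5*√(3 + W) (D(W) = 5*((93 + √(3 + W)) + W*(-6)) = 5*((93 + √(3 + W)) - 6*W) = 5*(93 + √(3 + W) - 6*W) = 465 - 30*W + 5*√(3 + W))
1/(D(k) + A(490)) = 1/((465 - 30*461 + 5*√(3 + 461)) + 490) = 1/((465 - 13830 + 5*√464) + 490) = 1/((465 - 13830 + 5*(4*√29)) + 490) = 1/((465 - 13830 + 20*√29) + 490) = 1/((-13365 + 20*√29) + 490) = 1/(-12875 + 20*√29)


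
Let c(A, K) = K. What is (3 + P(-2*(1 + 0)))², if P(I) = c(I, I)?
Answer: 1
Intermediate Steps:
P(I) = I
(3 + P(-2*(1 + 0)))² = (3 - 2*(1 + 0))² = (3 - 2*1)² = (3 - 2)² = 1² = 1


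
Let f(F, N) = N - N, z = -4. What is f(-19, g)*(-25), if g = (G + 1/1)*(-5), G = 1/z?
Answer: 0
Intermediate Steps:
G = -¼ (G = 1/(-4) = -¼ ≈ -0.25000)
g = -15/4 (g = (-¼ + 1/1)*(-5) = (-¼ + 1*1)*(-5) = (-¼ + 1)*(-5) = (¾)*(-5) = -15/4 ≈ -3.7500)
f(F, N) = 0
f(-19, g)*(-25) = 0*(-25) = 0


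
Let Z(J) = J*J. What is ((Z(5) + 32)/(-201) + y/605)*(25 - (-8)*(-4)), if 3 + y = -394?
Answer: 266658/40535 ≈ 6.5785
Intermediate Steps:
Z(J) = J**2
y = -397 (y = -3 - 394 = -397)
((Z(5) + 32)/(-201) + y/605)*(25 - (-8)*(-4)) = ((5**2 + 32)/(-201) - 397/605)*(25 - (-8)*(-4)) = ((25 + 32)*(-1/201) - 397*1/605)*(25 - 1*32) = (57*(-1/201) - 397/605)*(25 - 32) = (-19/67 - 397/605)*(-7) = -38094/40535*(-7) = 266658/40535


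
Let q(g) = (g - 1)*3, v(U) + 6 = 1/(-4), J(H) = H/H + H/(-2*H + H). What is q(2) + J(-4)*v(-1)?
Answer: 3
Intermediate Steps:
J(H) = 0 (J(H) = 1 + H/((-H)) = 1 + H*(-1/H) = 1 - 1 = 0)
v(U) = -25/4 (v(U) = -6 + 1/(-4) = -6 - 1/4 = -25/4)
q(g) = -3 + 3*g (q(g) = (-1 + g)*3 = -3 + 3*g)
q(2) + J(-4)*v(-1) = (-3 + 3*2) + 0*(-25/4) = (-3 + 6) + 0 = 3 + 0 = 3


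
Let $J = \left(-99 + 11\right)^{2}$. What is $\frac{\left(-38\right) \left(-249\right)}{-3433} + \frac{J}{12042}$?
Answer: $- \frac{43678126}{20670093} \approx -2.1131$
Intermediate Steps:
$J = 7744$ ($J = \left(-88\right)^{2} = 7744$)
$\frac{\left(-38\right) \left(-249\right)}{-3433} + \frac{J}{12042} = \frac{\left(-38\right) \left(-249\right)}{-3433} + \frac{7744}{12042} = 9462 \left(- \frac{1}{3433}\right) + 7744 \cdot \frac{1}{12042} = - \frac{9462}{3433} + \frac{3872}{6021} = - \frac{43678126}{20670093}$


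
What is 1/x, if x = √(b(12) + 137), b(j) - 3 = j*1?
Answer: √38/76 ≈ 0.081111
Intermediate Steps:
b(j) = 3 + j (b(j) = 3 + j*1 = 3 + j)
x = 2*√38 (x = √((3 + 12) + 137) = √(15 + 137) = √152 = 2*√38 ≈ 12.329)
1/x = 1/(2*√38) = √38/76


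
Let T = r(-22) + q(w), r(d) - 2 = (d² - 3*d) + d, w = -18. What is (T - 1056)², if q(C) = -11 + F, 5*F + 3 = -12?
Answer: 291600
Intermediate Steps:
F = -3 (F = -⅗ + (⅕)*(-12) = -⅗ - 12/5 = -3)
r(d) = 2 + d² - 2*d (r(d) = 2 + ((d² - 3*d) + d) = 2 + (d² - 2*d) = 2 + d² - 2*d)
q(C) = -14 (q(C) = -11 - 3 = -14)
T = 516 (T = (2 + (-22)² - 2*(-22)) - 14 = (2 + 484 + 44) - 14 = 530 - 14 = 516)
(T - 1056)² = (516 - 1056)² = (-540)² = 291600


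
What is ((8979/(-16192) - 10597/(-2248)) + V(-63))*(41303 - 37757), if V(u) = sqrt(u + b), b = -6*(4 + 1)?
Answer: 33554431017/2274976 + 3546*I*sqrt(93) ≈ 14749.0 + 34196.0*I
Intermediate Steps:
b = -30 (b = -6*5 = -30)
V(u) = sqrt(-30 + u) (V(u) = sqrt(u - 30) = sqrt(-30 + u))
((8979/(-16192) - 10597/(-2248)) + V(-63))*(41303 - 37757) = ((8979/(-16192) - 10597/(-2248)) + sqrt(-30 - 63))*(41303 - 37757) = ((8979*(-1/16192) - 10597*(-1/2248)) + sqrt(-93))*3546 = ((-8979/16192 + 10597/2248) + I*sqrt(93))*3546 = (18925229/4549952 + I*sqrt(93))*3546 = 33554431017/2274976 + 3546*I*sqrt(93)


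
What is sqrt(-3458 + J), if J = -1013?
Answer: I*sqrt(4471) ≈ 66.865*I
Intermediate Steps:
sqrt(-3458 + J) = sqrt(-3458 - 1013) = sqrt(-4471) = I*sqrt(4471)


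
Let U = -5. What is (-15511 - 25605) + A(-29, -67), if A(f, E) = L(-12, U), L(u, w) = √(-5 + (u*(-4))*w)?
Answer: -41116 + 7*I*√5 ≈ -41116.0 + 15.652*I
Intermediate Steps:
L(u, w) = √(-5 - 4*u*w) (L(u, w) = √(-5 + (-4*u)*w) = √(-5 - 4*u*w))
A(f, E) = 7*I*√5 (A(f, E) = √(-5 - 4*(-12)*(-5)) = √(-5 - 240) = √(-245) = 7*I*√5)
(-15511 - 25605) + A(-29, -67) = (-15511 - 25605) + 7*I*√5 = -41116 + 7*I*√5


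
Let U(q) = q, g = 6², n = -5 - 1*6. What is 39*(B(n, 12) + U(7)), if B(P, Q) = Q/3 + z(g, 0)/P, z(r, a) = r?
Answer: 3315/11 ≈ 301.36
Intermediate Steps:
n = -11 (n = -5 - 6 = -11)
g = 36
B(P, Q) = 36/P + Q/3 (B(P, Q) = Q/3 + 36/P = 36/P + Q/3)
39*(B(n, 12) + U(7)) = 39*((36/(-11) + (⅓)*12) + 7) = 39*((36*(-1/11) + 4) + 7) = 39*((-36/11 + 4) + 7) = 39*(8/11 + 7) = 39*(85/11) = 3315/11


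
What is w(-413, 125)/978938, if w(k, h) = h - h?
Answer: 0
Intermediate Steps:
w(k, h) = 0
w(-413, 125)/978938 = 0/978938 = 0*(1/978938) = 0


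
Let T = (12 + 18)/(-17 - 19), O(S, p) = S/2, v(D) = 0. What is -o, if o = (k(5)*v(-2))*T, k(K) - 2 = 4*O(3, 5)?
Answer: 0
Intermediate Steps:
O(S, p) = S/2 (O(S, p) = S*(½) = S/2)
k(K) = 8 (k(K) = 2 + 4*((½)*3) = 2 + 4*(3/2) = 2 + 6 = 8)
T = -⅚ (T = 30/(-36) = 30*(-1/36) = -⅚ ≈ -0.83333)
o = 0 (o = (8*0)*(-⅚) = 0*(-⅚) = 0)
-o = -1*0 = 0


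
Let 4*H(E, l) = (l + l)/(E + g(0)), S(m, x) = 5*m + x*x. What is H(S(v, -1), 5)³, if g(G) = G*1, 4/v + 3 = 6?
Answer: 3375/97336 ≈ 0.034674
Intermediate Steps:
v = 4/3 (v = 4/(-3 + 6) = 4/3 ≈ 1.3333)
g(G) = G
S(m, x) = x² + 5*m (S(m, x) = 5*m + x² = x² + 5*m)
H(E, l) = l/(2*E) (H(E, l) = ((l + l)/(E + 0))/4 = ((2*l)/E)/4 = (2*l/E)/4 = l/(2*E))
H(S(v, -1), 5)³ = ((½)*5/((-1)² + 5*(4/3)))³ = ((½)*5/(1 + 20/3))³ = ((½)*5/(23/3))³ = ((½)*5*(3/23))³ = (15/46)³ = 3375/97336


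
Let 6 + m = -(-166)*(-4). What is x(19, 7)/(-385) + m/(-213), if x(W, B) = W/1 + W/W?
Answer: 50738/16401 ≈ 3.0936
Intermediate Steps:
x(W, B) = 1 + W (x(W, B) = W*1 + 1 = W + 1 = 1 + W)
m = -670 (m = -6 - (-166)*(-4) = -6 - 83*8 = -6 - 664 = -670)
x(19, 7)/(-385) + m/(-213) = (1 + 19)/(-385) - 670/(-213) = 20*(-1/385) - 670*(-1/213) = -4/77 + 670/213 = 50738/16401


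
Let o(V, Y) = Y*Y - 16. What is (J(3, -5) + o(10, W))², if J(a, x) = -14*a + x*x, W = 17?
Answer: 65536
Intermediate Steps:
J(a, x) = x² - 14*a (J(a, x) = -14*a + x² = x² - 14*a)
o(V, Y) = -16 + Y² (o(V, Y) = Y² - 16 = -16 + Y²)
(J(3, -5) + o(10, W))² = (((-5)² - 14*3) + (-16 + 17²))² = ((25 - 42) + (-16 + 289))² = (-17 + 273)² = 256² = 65536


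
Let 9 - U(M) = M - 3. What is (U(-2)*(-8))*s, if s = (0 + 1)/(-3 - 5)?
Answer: 14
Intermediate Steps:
s = -1/8 (s = 1/(-8) = 1*(-1/8) = -1/8 ≈ -0.12500)
U(M) = 12 - M (U(M) = 9 - (M - 3) = 9 - (-3 + M) = 9 + (3 - M) = 12 - M)
(U(-2)*(-8))*s = ((12 - 1*(-2))*(-8))*(-1/8) = ((12 + 2)*(-8))*(-1/8) = (14*(-8))*(-1/8) = -112*(-1/8) = 14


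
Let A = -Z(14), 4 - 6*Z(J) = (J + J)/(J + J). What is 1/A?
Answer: -2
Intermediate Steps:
Z(J) = ½ (Z(J) = ⅔ - (J + J)/(6*(J + J)) = ⅔ - 2*J/(6*(2*J)) = ⅔ - 2*J*1/(2*J)/6 = ⅔ - ⅙*1 = ⅔ - ⅙ = ½)
A = -½ (A = -1*½ = -½ ≈ -0.50000)
1/A = 1/(-½) = -2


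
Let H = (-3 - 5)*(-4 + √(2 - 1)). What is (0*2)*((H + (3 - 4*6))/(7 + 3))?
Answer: 0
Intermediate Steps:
H = 24 (H = -8*(-4 + √1) = -8*(-4 + 1) = -8*(-3) = 24)
(0*2)*((H + (3 - 4*6))/(7 + 3)) = (0*2)*((24 + (3 - 4*6))/(7 + 3)) = 0*((24 + (3 - 24))/10) = 0*((24 - 21)*(⅒)) = 0*(3*(⅒)) = 0*(3/10) = 0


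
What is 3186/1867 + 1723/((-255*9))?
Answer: 4095029/4284765 ≈ 0.95572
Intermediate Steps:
3186/1867 + 1723/((-255*9)) = 3186*(1/1867) + 1723/(-2295) = 3186/1867 + 1723*(-1/2295) = 3186/1867 - 1723/2295 = 4095029/4284765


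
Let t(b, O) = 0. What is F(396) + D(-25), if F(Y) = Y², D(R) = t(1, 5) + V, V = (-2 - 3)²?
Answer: 156841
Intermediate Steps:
V = 25 (V = (-5)² = 25)
D(R) = 25 (D(R) = 0 + 25 = 25)
F(396) + D(-25) = 396² + 25 = 156816 + 25 = 156841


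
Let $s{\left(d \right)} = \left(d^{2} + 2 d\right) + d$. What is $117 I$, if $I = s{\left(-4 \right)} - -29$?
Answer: $3861$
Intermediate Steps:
$s{\left(d \right)} = d^{2} + 3 d$
$I = 33$ ($I = - 4 \left(3 - 4\right) - -29 = \left(-4\right) \left(-1\right) + 29 = 4 + 29 = 33$)
$117 I = 117 \cdot 33 = 3861$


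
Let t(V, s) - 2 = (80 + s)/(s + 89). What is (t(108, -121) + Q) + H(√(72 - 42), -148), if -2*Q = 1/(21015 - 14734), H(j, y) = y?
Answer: -29087327/200992 ≈ -144.72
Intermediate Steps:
t(V, s) = 2 + (80 + s)/(89 + s) (t(V, s) = 2 + (80 + s)/(s + 89) = 2 + (80 + s)/(89 + s))
Q = -1/12562 (Q = -1/(2*(21015 - 14734)) = -½/6281 = -½*1/6281 = -1/12562 ≈ -7.9605e-5)
(t(108, -121) + Q) + H(√(72 - 42), -148) = (3*(86 - 121)/(89 - 121) - 1/12562) - 148 = (3*(-35)/(-32) - 1/12562) - 148 = (3*(-1/32)*(-35) - 1/12562) - 148 = (105/32 - 1/12562) - 148 = 659489/200992 - 148 = -29087327/200992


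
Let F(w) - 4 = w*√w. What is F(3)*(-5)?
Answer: -20 - 15*√3 ≈ -45.981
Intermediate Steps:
F(w) = 4 + w^(3/2) (F(w) = 4 + w*√w = 4 + w^(3/2))
F(3)*(-5) = (4 + 3^(3/2))*(-5) = (4 + 3*√3)*(-5) = -20 - 15*√3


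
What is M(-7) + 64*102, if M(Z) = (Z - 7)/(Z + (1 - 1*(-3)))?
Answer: 19598/3 ≈ 6532.7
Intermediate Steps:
M(Z) = (-7 + Z)/(4 + Z) (M(Z) = (-7 + Z)/(Z + (1 + 3)) = (-7 + Z)/(Z + 4) = (-7 + Z)/(4 + Z))
M(-7) + 64*102 = (-7 - 7)/(4 - 7) + 64*102 = -14/(-3) + 6528 = -⅓*(-14) + 6528 = 14/3 + 6528 = 19598/3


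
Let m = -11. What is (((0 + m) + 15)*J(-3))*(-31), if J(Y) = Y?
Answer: 372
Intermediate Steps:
(((0 + m) + 15)*J(-3))*(-31) = (((0 - 11) + 15)*(-3))*(-31) = ((-11 + 15)*(-3))*(-31) = (4*(-3))*(-31) = -12*(-31) = 372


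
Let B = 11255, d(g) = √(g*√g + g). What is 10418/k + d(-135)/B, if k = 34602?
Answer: 5209/17301 + 3*√(-15 - 45*I*√15)/11255 ≈ 0.30346 - 0.0025975*I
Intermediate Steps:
d(g) = √(g + g^(3/2)) (d(g) = √(g^(3/2) + g) = √(g + g^(3/2)))
10418/k + d(-135)/B = 10418/34602 + √(-135 + (-135)^(3/2))/11255 = 10418*(1/34602) + √(-135 - 405*I*√15)*(1/11255) = 5209/17301 + √(-135 - 405*I*√15)/11255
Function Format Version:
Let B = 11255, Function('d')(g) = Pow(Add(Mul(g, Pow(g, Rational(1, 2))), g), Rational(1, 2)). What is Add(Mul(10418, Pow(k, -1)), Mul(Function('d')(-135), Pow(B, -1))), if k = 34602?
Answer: Add(Rational(5209, 17301), Mul(Rational(3, 11255), Pow(Add(-15, Mul(-45, I, Pow(15, Rational(1, 2)))), Rational(1, 2)))) ≈ Add(0.30346, Mul(-0.0025975, I))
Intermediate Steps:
Function('d')(g) = Pow(Add(g, Pow(g, Rational(3, 2))), Rational(1, 2)) (Function('d')(g) = Pow(Add(Pow(g, Rational(3, 2)), g), Rational(1, 2)) = Pow(Add(g, Pow(g, Rational(3, 2))), Rational(1, 2)))
Add(Mul(10418, Pow(k, -1)), Mul(Function('d')(-135), Pow(B, -1))) = Add(Mul(10418, Pow(34602, -1)), Mul(Pow(Add(-135, Pow(-135, Rational(3, 2))), Rational(1, 2)), Pow(11255, -1))) = Add(Mul(10418, Rational(1, 34602)), Mul(Pow(Add(-135, Mul(-405, I, Pow(15, Rational(1, 2)))), Rational(1, 2)), Rational(1, 11255))) = Add(Rational(5209, 17301), Mul(Rational(1, 11255), Pow(Add(-135, Mul(-405, I, Pow(15, Rational(1, 2)))), Rational(1, 2))))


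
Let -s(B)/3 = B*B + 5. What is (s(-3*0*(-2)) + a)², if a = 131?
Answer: 13456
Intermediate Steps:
s(B) = -15 - 3*B² (s(B) = -3*(B*B + 5) = -3*(B² + 5) = -3*(5 + B²) = -15 - 3*B²)
(s(-3*0*(-2)) + a)² = ((-15 - 3*(-3*0*(-2))²) + 131)² = ((-15 - 3*(0*(-2))²) + 131)² = ((-15 - 3*0²) + 131)² = ((-15 - 3*0) + 131)² = ((-15 + 0) + 131)² = (-15 + 131)² = 116² = 13456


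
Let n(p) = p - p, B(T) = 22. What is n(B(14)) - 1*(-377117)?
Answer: 377117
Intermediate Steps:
n(p) = 0
n(B(14)) - 1*(-377117) = 0 - 1*(-377117) = 0 + 377117 = 377117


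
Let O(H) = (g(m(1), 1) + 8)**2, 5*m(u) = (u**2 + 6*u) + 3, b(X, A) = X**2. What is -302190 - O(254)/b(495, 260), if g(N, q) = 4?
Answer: -8227122766/27225 ≈ -3.0219e+5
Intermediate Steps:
m(u) = 3/5 + u**2/5 + 6*u/5 (m(u) = ((u**2 + 6*u) + 3)/5 = (3 + u**2 + 6*u)/5 = 3/5 + u**2/5 + 6*u/5)
O(H) = 144 (O(H) = (4 + 8)**2 = 12**2 = 144)
-302190 - O(254)/b(495, 260) = -302190 - 144/(495**2) = -302190 - 144/245025 = -302190 - 1*16/27225 = -302190 - 16/27225 = -8227122766/27225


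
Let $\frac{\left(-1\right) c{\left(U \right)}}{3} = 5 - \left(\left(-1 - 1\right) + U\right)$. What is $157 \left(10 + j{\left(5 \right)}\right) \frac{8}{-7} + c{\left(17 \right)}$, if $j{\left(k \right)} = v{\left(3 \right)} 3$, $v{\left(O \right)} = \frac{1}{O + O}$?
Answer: $-1854$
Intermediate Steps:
$v{\left(O \right)} = \frac{1}{2 O}$
$j{\left(k \right)} = \frac{1}{2}$ ($j{\left(k \right)} = \frac{1}{2 \cdot 3} \cdot 3 = \frac{1}{2} \cdot \frac{1}{3} \cdot 3 = \frac{1}{6} \cdot 3 = \frac{1}{2}$)
$c{\left(U \right)} = -21 + 3 U$ ($c{\left(U \right)} = - 3 \left(5 - \left(\left(-1 - 1\right) + U\right)\right) = - 3 \left(5 - \left(-2 + U\right)\right) = - 3 \left(7 - U\right) = -21 + 3 U$)
$157 \left(10 + j{\left(5 \right)}\right) \frac{8}{-7} + c{\left(17 \right)} = 157 \left(10 + \frac{1}{2}\right) \frac{8}{-7} + \left(-21 + 3 \cdot 17\right) = 157 \frac{21 \cdot 8 \left(- \frac{1}{7}\right)}{2} + \left(-21 + 51\right) = 157 \cdot \frac{21}{2} \left(- \frac{8}{7}\right) + 30 = 157 \left(-12\right) + 30 = -1884 + 30 = -1854$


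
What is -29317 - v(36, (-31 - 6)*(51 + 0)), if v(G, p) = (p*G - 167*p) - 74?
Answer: -276440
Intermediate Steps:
v(G, p) = -74 - 167*p + G*p (v(G, p) = (G*p - 167*p) - 74 = (-167*p + G*p) - 74 = -74 - 167*p + G*p)
-29317 - v(36, (-31 - 6)*(51 + 0)) = -29317 - (-74 - 167*(-31 - 6)*(51 + 0) + 36*((-31 - 6)*(51 + 0))) = -29317 - (-74 - (-6179)*51 + 36*(-37*51)) = -29317 - (-74 - 167*(-1887) + 36*(-1887)) = -29317 - (-74 + 315129 - 67932) = -29317 - 1*247123 = -29317 - 247123 = -276440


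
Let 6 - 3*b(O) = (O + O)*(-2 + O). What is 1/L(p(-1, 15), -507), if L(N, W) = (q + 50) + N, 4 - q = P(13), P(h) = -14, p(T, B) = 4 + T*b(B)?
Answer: 1/200 ≈ 0.0050000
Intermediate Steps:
b(O) = 2 - 2*O*(-2 + O)/3 (b(O) = 2 - (O + O)*(-2 + O)/3 = 2 - 2*O*(-2 + O)/3)
p(T, B) = 4 + T*(2 - 2*B²/3 + 4*B/3)
q = 18 (q = 4 - 1*(-14) = 4 + 14 = 18)
L(N, W) = 68 + N (L(N, W) = (18 + 50) + N = 68 + N)
1/L(p(-1, 15), -507) = 1/(68 + (4 + (⅔)*(-1)*(3 - 1*15² + 2*15))) = 1/(68 + (4 + (⅔)*(-1)*(3 - 1*225 + 30))) = 1/(68 + (4 + (⅔)*(-1)*(3 - 225 + 30))) = 1/(68 + (4 + (⅔)*(-1)*(-192))) = 1/(68 + (4 + 128)) = 1/(68 + 132) = 1/200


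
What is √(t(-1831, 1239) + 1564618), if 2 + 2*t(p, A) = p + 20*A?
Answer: √6304366/2 ≈ 1255.4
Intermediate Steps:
t(p, A) = -1 + p/2 + 10*A (t(p, A) = -1 + (p + 20*A)/2 = -1 + (p/2 + 10*A) = -1 + p/2 + 10*A)
√(t(-1831, 1239) + 1564618) = √((-1 + (½)*(-1831) + 10*1239) + 1564618) = √((-1 - 1831/2 + 12390) + 1564618) = √(22947/2 + 1564618) = √(3152183/2) = √6304366/2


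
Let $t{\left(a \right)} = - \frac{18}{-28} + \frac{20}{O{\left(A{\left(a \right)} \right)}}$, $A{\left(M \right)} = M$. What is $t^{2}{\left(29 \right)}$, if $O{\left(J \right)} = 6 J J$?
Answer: $\frac{521985409}{1247643684} \approx 0.41838$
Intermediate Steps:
$O{\left(J \right)} = 6 J^{2}$
$t{\left(a \right)} = \frac{9}{14} + \frac{10}{3 a^{2}}$ ($t{\left(a \right)} = - \frac{18}{-28} + \frac{20}{6 a^{2}} = \left(-18\right) \left(- \frac{1}{28}\right) + 20 \frac{1}{6 a^{2}} = \frac{9}{14} + \frac{10}{3 a^{2}}$)
$t^{2}{\left(29 \right)} = \left(\frac{9}{14} + \frac{10}{3 \cdot 841}\right)^{2} = \left(\frac{9}{14} + \frac{10}{3} \cdot \frac{1}{841}\right)^{2} = \left(\frac{9}{14} + \frac{10}{2523}\right)^{2} = \left(\frac{22847}{35322}\right)^{2} = \frac{521985409}{1247643684}$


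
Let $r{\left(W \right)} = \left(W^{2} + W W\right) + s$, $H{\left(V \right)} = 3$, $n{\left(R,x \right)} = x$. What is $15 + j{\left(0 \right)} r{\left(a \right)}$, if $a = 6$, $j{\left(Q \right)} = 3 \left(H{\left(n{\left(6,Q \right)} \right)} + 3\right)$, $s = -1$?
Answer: $1293$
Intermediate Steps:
$j{\left(Q \right)} = 18$ ($j{\left(Q \right)} = 3 \left(3 + 3\right) = 3 \cdot 6 = 18$)
$r{\left(W \right)} = -1 + 2 W^{2}$ ($r{\left(W \right)} = \left(W^{2} + W W\right) - 1 = \left(W^{2} + W^{2}\right) - 1 = 2 W^{2} - 1 = -1 + 2 W^{2}$)
$15 + j{\left(0 \right)} r{\left(a \right)} = 15 + 18 \left(-1 + 2 \cdot 6^{2}\right) = 15 + 18 \left(-1 + 2 \cdot 36\right) = 15 + 18 \left(-1 + 72\right) = 15 + 18 \cdot 71 = 15 + 1278 = 1293$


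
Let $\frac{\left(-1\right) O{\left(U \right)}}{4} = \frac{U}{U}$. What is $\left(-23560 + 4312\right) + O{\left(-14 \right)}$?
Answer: $-19252$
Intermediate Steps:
$O{\left(U \right)} = -4$ ($O{\left(U \right)} = - 4 \frac{U}{U} = \left(-4\right) 1 = -4$)
$\left(-23560 + 4312\right) + O{\left(-14 \right)} = \left(-23560 + 4312\right) - 4 = -19248 - 4 = -19252$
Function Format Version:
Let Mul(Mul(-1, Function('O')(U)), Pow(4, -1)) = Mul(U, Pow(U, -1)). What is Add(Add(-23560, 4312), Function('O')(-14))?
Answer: -19252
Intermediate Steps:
Function('O')(U) = -4 (Function('O')(U) = Mul(-4, Mul(U, Pow(U, -1))) = Mul(-4, 1) = -4)
Add(Add(-23560, 4312), Function('O')(-14)) = Add(Add(-23560, 4312), -4) = Add(-19248, -4) = -19252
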